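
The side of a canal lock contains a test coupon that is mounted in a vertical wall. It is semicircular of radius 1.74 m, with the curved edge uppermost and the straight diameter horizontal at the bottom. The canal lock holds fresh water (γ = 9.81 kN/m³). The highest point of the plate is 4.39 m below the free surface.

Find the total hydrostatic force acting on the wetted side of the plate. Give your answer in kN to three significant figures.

F ≈ 252 kN

γ = 9.81 kN/m³.
The centroid lies 4r/(3π) = 0.738479 m above the diameter, so r − 4r/(3π) = 1.74 − 0.738479 = 1.00152 m below the topmost point, so the centroid depth is h_c = 4.39 + 1.00152 = 5.39152 m.
A = πr²/2 = π × 1.74²/2 = 4.75574 m².
Resultant F = γ·h_c·A = 9.81 × 5.39152 × 4.75574 = 251.535 kN.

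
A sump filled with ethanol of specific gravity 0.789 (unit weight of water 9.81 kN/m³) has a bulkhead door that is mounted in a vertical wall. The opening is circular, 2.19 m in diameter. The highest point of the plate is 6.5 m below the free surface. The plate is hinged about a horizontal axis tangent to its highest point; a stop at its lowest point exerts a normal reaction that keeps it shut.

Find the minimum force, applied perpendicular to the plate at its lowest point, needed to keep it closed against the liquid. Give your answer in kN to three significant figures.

P ≈ 115 kN

γ = 0.789 × 9.81 = 7.74009 kN/m³.
The centroid is at the centre, 1.095 m below the top of the plate, so the centroid depth is h_c = 6.5 + 1.095 = 7.595 m.
A = π(1.095)² = 3.76685 m².
Resultant F = γ·h_c·A = 7.74009 × 7.595 × 3.76685 = 221.438 kN.
I_c = πr⁴/4 = π × 1.095⁴/4 = 1.12914 m⁴.
Centre of pressure: y_p = y_c + I_c/(y_c·A) = 7.595 + 1.12914/(7.595 × 3.76685) = 7.595 + 0.0394677 = 7.63447 m along the plane.
The resultant acts 1.095 + 0.0394677 = 1.13447 m (along the plate) below the hinge at the top edge, so the moment about the hinge is M = F × 1.13447 = 221.438 × 1.13447 = 251.215 kN·m.
A normal force at the bottom, 2.19 m from the hinge, must supply this moment: P = 251.215/2.19 = 114.71 kN.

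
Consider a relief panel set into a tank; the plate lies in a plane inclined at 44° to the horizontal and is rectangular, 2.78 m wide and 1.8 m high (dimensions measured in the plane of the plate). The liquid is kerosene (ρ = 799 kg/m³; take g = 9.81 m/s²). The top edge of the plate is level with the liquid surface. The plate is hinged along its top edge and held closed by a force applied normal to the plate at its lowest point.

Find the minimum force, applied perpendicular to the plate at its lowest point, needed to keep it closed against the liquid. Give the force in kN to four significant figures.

P ≈ 16.35 kN

γ = ρg = 799 × 9.81 / 1000 = 7.83819 kN/m³.
Let θ = 44° be the plate's angle to the horizontal; measure y along the incline from where the plane meets the free surface. Vertical depth h = y·sinθ with sinθ = 0.694658.
The centroid lies 1.8/2 = 0.9 m below the top edge, so y_c = 0.9 m and h_c = 0.9 × 0.694658 = 0.625192 m.
A = 2.78 × 1.8 = 5.004 m².
Resultant F = γ·h_c·A = 7.83819 × 0.625192 × 5.004 = 24.5215 kN.
I_c = b·h³/12 = 2.78 × 1.8³/12 = 1.35108 m⁴.
Centre of pressure: y_p = y_c + I_c/(y_c·A) = 0.9 + 1.35108/(0.9 × 5.004) = 0.9 + 0.3 = 1.2 m along the plane.
The resultant acts 0.9 + 0.3 = 1.2 m (along the plate) below the hinge at the top edge, so the moment about the hinge is M = F × 1.2 = 24.5215 × 1.2 = 29.4258 kN·m.
A normal force at the bottom, 1.8 m from the hinge, must supply this moment: P = 29.4258/1.8 = 16.3477 kN.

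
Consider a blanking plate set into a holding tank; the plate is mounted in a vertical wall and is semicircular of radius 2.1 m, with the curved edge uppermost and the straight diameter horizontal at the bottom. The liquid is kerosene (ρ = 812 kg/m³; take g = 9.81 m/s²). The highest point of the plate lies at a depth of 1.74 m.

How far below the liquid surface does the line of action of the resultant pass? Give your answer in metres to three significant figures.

h_p = 3.05 m

γ = ρg = 812 × 9.81 / 1000 = 7.96572 kN/m³.
The centroid lies 4r/(3π) = 0.891268 m above the diameter, so r − 4r/(3π) = 2.1 − 0.891268 = 1.20873 m below the topmost point, so the centroid depth is h_c = 1.74 + 1.20873 = 2.94873 m.
A = πr²/2 = π × 2.1²/2 = 6.92721 m².
Resultant F = γ·h_c·A = 7.96572 × 2.94873 × 6.92721 = 162.712 kN.
I_c = (π/8 − 8/(9π))·r⁴ = 0.109757 × 2.1⁴ = 2.13457 m⁴.
Centre of pressure: y_p = y_c + I_c/(y_c·A) = 2.94873 + 2.13457/(2.94873 × 6.92721) = 2.94873 + 0.1045 = 3.05323 m along the plane.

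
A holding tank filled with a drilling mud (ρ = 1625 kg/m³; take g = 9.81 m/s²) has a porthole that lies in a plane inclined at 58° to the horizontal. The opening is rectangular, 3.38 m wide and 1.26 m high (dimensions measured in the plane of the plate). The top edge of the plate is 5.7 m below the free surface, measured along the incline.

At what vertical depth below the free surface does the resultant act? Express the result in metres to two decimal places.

γ = ρg = 1625 × 9.81 / 1000 = 15.94125 kN/m³.
Let θ = 58° be the plate's angle to the horizontal; measure y along the incline from where the plane meets the free surface. Vertical depth h = y·sinθ with sinθ = 0.848048.
The centroid lies 1.26/2 = 0.63 m below the top edge, so y_c = 5.7 + 0.63 = 6.33 m and h_c = 6.33 × 0.848048 = 5.36814 m.
A = 3.38 × 1.26 = 4.2588 m².
Resultant F = γ·h_c·A = 15.94125 × 5.36814 × 4.2588 = 364.446 kN.
I_c = b·h³/12 = 3.38 × 1.26³/12 = 0.563439 m⁴.
Centre of pressure: y_p = y_c + I_c/(y_c·A) = 6.33 + 0.563439/(6.33 × 4.2588) = 6.33 + 0.0209005 = 6.3509 m along the plane.
Vertically, h_p = y_p·sinθ = 6.3509 × 0.848048 = 5.38587 m.

h_p = 5.39 m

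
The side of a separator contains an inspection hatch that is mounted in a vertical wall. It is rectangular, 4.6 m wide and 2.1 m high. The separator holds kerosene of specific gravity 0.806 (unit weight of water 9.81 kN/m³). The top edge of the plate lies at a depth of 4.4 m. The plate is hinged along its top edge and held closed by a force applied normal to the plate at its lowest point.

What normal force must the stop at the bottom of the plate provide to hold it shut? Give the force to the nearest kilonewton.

γ = 0.806 × 9.81 = 7.90686 kN/m³.
The centroid lies 2.1/2 = 1.05 m below the top edge, so the centroid depth is h_c = 4.4 + 1.05 = 5.45 m.
A = 4.6 × 2.1 = 9.66 m².
Resultant F = γ·h_c·A = 7.90686 × 5.45 × 9.66 = 416.272 kN.
I_c = b·h³/12 = 4.6 × 2.1³/12 = 3.55005 m⁴.
Centre of pressure: y_p = y_c + I_c/(y_c·A) = 5.45 + 3.55005/(5.45 × 9.66) = 5.45 + 0.0674312 = 5.51743 m along the plane.
The resultant acts 1.05 + 0.0674312 = 1.11743 m (along the plate) below the hinge at the top edge, so the moment about the hinge is M = F × 1.11743 = 416.272 × 1.11743 = 465.155 kN·m.
A normal force at the bottom, 2.1 m from the hinge, must supply this moment: P = 465.155/2.1 = 221.502 kN.

P ≈ 222 kN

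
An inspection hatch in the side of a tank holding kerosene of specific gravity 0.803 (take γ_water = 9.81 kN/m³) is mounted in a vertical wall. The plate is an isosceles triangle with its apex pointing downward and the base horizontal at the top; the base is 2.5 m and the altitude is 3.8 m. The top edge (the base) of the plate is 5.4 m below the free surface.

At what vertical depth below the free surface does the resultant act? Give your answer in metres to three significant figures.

γ = 0.803 × 9.81 = 7.87743 kN/m³.
With the apex down, the centroid sits h/3 = 3.8/3 = 1.26667 m below the base (the top edge), so the centroid depth is h_c = 5.4 + 1.26667 = 6.66667 m.
A = ½ × 2.5 × 3.8 = 4.75 m².
Resultant F = γ·h_c·A = 7.87743 × 6.66667 × 4.75 = 249.452 kN.
I_c = b·h³/36 = 2.5 × 3.8³/36 = 3.81056 m⁴.
Centre of pressure: y_p = y_c + I_c/(y_c·A) = 6.66667 + 3.81056/(6.66667 × 4.75) = 6.66667 + 0.120333 = 6.787 m along the plane.

h_p = 6.79 m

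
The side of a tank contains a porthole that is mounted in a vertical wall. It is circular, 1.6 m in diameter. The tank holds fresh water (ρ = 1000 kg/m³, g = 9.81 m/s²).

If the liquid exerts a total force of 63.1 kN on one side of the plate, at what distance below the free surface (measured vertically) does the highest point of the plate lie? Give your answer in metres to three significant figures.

γ = ρg = 1000 × 9.81 = 9810 N/m³ = 9.81 kN/m³.
A = π(0.8)² = 2.01062 m².
From F = γ·h_c·A, the centroid depth is h_c = 63.1/(9.81 × 2.01062) = 3.19912 m.
The centroid is at the centre, 0.8 m below the top of the plate, so the highest point sits at h_top = 3.19912 − 0.8 = 2.39912 m below the surface.

d_top ≈ 2.40 m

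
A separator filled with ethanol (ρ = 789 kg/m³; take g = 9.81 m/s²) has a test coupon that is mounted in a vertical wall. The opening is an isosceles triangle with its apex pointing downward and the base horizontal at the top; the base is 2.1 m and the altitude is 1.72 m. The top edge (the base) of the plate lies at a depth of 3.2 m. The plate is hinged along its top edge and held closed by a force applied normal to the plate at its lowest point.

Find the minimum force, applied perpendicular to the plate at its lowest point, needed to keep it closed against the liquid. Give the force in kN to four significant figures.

P ≈ 18.92 kN

γ = ρg = 789 × 9.81 / 1000 = 7.74009 kN/m³.
With the apex down, the centroid sits h/3 = 1.72/3 = 0.573333 m below the base (the top edge), so the centroid depth is h_c = 3.2 + 0.573333 = 3.77333 m.
A = ½ × 2.1 × 1.72 = 1.806 m².
Resultant F = γ·h_c·A = 7.74009 × 3.77333 × 1.806 = 52.7459 kN.
I_c = b·h³/36 = 2.1 × 1.72³/36 = 0.296826 m⁴.
Centre of pressure: y_p = y_c + I_c/(y_c·A) = 3.77333 + 0.296826/(3.77333 × 1.806) = 3.77333 + 0.0435571 = 3.81689 m along the plane.
The resultant acts 0.573333 + 0.0435571 = 0.61689 m (along the plate) below the hinge at the top edge, so the moment about the hinge is M = F × 0.61689 = 52.7459 × 0.61689 = 32.5384 kN·m.
A normal force at the bottom, 1.72 m from the hinge, must supply this moment: P = 32.5384/1.72 = 18.9177 kN.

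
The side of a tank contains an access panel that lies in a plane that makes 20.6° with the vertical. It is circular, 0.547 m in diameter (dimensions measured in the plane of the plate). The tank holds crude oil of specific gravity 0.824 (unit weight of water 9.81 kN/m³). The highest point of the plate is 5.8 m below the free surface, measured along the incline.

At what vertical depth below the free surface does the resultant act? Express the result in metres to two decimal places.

h_p = 5.69 m

γ = 0.824 × 9.81 = 8.08344 kN/m³.
The plate makes 20.6° with the vertical, i.e. θ = 90° − 20.6° = 69.4° to the horizontal. Measuring y along the incline from the free-surface line, vertical depth h = y·sinθ with sinθ = 0.936060.
The centroid is at the centre, 0.2735 m below the top of the plate, so y_c = 5.8 + 0.2735 = 6.0735 m and h_c = 6.0735 × 0.936060 = 5.68516 m.
A = π(0.2735)² = 0.234998 m².
Resultant F = γ·h_c·A = 8.08344 × 5.68516 × 0.234998 = 10.7995 kN.
I_c = πr⁴/4 = π × 0.2735⁴/4 = 0.0043946 m⁴.
Centre of pressure: y_p = y_c + I_c/(y_c·A) = 6.0735 + 0.0043946/(6.0735 × 0.234998) = 6.0735 + 0.00307905 = 6.07658 m along the plane.
Vertically, h_p = y_p·sinθ = 6.07658 × 0.936060 = 5.68804 m.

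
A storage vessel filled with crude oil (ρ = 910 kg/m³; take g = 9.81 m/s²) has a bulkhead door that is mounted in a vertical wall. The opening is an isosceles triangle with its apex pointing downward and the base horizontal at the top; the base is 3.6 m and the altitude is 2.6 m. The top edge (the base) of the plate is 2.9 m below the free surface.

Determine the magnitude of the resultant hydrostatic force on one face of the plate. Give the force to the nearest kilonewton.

γ = ρg = 910 × 9.81 / 1000 = 8.9271 kN/m³.
With the apex down, the centroid sits h/3 = 2.6/3 = 0.866667 m below the base (the top edge), so the centroid depth is h_c = 2.9 + 0.866667 = 3.76667 m.
A = ½ × 3.6 × 2.6 = 4.68 m².
Resultant F = γ·h_c·A = 8.9271 × 3.76667 × 4.68 = 157.367 kN.

F ≈ 157 kN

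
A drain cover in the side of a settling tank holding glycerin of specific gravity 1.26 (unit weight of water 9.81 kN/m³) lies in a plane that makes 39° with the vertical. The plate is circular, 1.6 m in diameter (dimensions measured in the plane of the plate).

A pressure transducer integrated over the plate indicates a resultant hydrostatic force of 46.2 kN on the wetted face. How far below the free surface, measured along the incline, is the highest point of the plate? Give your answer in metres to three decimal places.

y_top ≈ 1.592 m

γ = 1.26 × 9.81 = 12.3606 kN/m³.
A = π(0.8)² = 2.01062 m².
From F = γ·h_c·A, the centroid depth is h_c = 46.2/(12.3606 × 2.01062) = 1.85897 m.
The plate makes 39° with the vertical, i.e. θ = 90° − 39° = 51° to the horizontal. Measuring y along the incline from the free-surface line, vertical depth h = y·sinθ with sinθ = 0.777146.
Along the incline, y_c = h_c/sinθ = 1.85897/0.777146 = 2.39205 m.
The centroid is at the centre, 0.8 m below the top of the plate, so the highest point sits at y_top = 2.39205 − 0.8 = 1.59205 m along the incline.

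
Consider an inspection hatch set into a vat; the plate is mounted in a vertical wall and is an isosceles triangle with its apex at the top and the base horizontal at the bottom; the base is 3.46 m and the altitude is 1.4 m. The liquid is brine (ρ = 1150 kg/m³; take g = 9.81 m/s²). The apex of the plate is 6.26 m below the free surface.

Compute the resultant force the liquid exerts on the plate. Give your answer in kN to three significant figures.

F ≈ 197 kN

γ = ρg = 1150 × 9.81 / 1000 = 11.2815 kN/m³.
With the apex up, the centroid sits 2h/3 = 2 × 1.4/3 = 0.933333 m below the apex, so the centroid depth is h_c = 6.26 + 0.933333 = 7.19333 m.
A = ½ × 3.46 × 1.4 = 2.422 m².
Resultant F = γ·h_c·A = 11.2815 × 7.19333 × 2.422 = 196.549 kN.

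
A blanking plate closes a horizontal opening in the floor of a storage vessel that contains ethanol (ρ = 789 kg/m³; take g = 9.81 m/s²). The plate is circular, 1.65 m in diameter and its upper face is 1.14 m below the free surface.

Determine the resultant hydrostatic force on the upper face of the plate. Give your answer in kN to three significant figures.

γ = ρg = 789 × 9.81 / 1000 = 7.74009 kN/m³.
The plate is horizontal, so pressure is uniform at p = γ·h = 7.74009 × 1.14 = 8.8237 kN/m².
A = π(0.825)² = 2.13825 m².
F = p·A = 8.8237 × 2.13825 = 18.8673 kN.

F ≈ 18.9 kN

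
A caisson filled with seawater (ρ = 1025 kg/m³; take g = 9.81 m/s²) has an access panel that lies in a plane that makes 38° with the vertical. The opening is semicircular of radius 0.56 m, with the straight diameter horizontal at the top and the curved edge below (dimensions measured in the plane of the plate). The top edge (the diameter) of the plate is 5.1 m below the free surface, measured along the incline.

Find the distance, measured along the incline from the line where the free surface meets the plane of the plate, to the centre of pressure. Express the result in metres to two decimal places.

y_p = 5.34 m

γ = ρg = 1025 × 9.81 / 1000 = 10.05525 kN/m³.
The plate makes 38° with the vertical, i.e. θ = 90° − 38° = 52° to the horizontal. Measuring y along the incline from the free-surface line, vertical depth h = y·sinθ with sinθ = 0.788011.
The centroid of a semicircle lies 4r/(3π) = 0.237671 m from the diameter, here below the top edge, so y_c = 5.1 + 0.237671 = 5.33767 m and h_c = 5.33767 × 0.788011 = 4.20614 m.
A = πr²/2 = π × 0.56²/2 = 0.492602 m².
Resultant F = γ·h_c·A = 10.05525 × 4.20614 × 0.492602 = 20.834 kN.
I_c = (π/8 − 8/(9π))·r⁴ = 0.109757 × 0.56⁴ = 0.010794 m⁴.
Centre of pressure: y_p = y_c + I_c/(y_c·A) = 5.33767 + 0.010794/(5.33767 × 0.492602) = 5.33767 + 0.0041052 = 5.34178 m along the plane.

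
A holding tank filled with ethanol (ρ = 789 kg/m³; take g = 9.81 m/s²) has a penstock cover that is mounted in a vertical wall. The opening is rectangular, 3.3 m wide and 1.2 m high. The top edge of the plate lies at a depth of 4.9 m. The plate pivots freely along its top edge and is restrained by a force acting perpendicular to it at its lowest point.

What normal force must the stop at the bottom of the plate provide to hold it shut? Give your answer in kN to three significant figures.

γ = ρg = 789 × 9.81 / 1000 = 7.74009 kN/m³.
The centroid lies 1.2/2 = 0.6 m below the top edge, so the centroid depth is h_c = 4.9 + 0.6 = 5.5 m.
A = 3.3 × 1.2 = 3.96 m².
Resultant F = γ·h_c·A = 7.74009 × 5.5 × 3.96 = 168.579 kN.
I_c = b·h³/12 = 3.3 × 1.2³/12 = 0.4752 m⁴.
Centre of pressure: y_p = y_c + I_c/(y_c·A) = 5.5 + 0.4752/(5.5 × 3.96) = 5.5 + 0.0218182 = 5.52182 m along the plane.
The resultant acts 0.6 + 0.0218182 = 0.621818 m (along the plate) below the hinge at the top edge, so the moment about the hinge is M = F × 0.621818 = 168.579 × 0.621818 = 104.825 kN·m.
A normal force at the bottom, 1.2 m from the hinge, must supply this moment: P = 104.825/1.2 = 87.3542 kN.

P ≈ 87.4 kN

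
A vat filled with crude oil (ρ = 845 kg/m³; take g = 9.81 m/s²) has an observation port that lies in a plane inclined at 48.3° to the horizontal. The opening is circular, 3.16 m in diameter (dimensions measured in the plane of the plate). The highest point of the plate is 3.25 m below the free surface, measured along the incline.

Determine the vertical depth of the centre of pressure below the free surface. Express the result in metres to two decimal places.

h_p = 3.70 m

γ = ρg = 845 × 9.81 / 1000 = 8.28945 kN/m³.
Let θ = 48.3° be the plate's angle to the horizontal; measure y along the incline from where the plane meets the free surface. Vertical depth h = y·sinθ with sinθ = 0.746638.
The centroid is at the centre, 1.58 m below the top of the plate, so y_c = 3.25 + 1.58 = 4.83 m and h_c = 4.83 × 0.746638 = 3.60626 m.
A = π(1.58)² = 7.84267 m².
Resultant F = γ·h_c·A = 8.28945 × 3.60626 × 7.84267 = 234.448 kN.
I_c = πr⁴/4 = π × 1.58⁴/4 = 4.89461 m⁴.
Centre of pressure: y_p = y_c + I_c/(y_c·A) = 4.83 + 4.89461/(4.83 × 7.84267) = 4.83 + 0.129213 = 4.95921 m along the plane.
Vertically, h_p = y_p·sinθ = 4.95921 × 0.746638 = 3.70273 m.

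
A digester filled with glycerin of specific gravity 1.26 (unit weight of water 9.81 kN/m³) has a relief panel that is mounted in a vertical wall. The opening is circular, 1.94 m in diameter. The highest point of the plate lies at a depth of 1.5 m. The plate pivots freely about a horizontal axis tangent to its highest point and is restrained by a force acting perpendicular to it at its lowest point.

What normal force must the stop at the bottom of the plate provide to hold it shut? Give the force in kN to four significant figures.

γ = 1.26 × 9.81 = 12.3606 kN/m³.
The centroid is at the centre, 0.97 m below the top of the plate, so the centroid depth is h_c = 1.5 + 0.97 = 2.47 m.
A = π(0.97)² = 2.95592 m².
Resultant F = γ·h_c·A = 12.3606 × 2.47 × 2.95592 = 90.2463 kN.
I_c = πr⁴/4 = π × 0.97⁴/4 = 0.695307 m⁴.
Centre of pressure: y_p = y_c + I_c/(y_c·A) = 2.47 + 0.695307/(2.47 × 2.95592) = 2.47 + 0.0952329 = 2.56523 m along the plane.
The resultant acts 0.97 + 0.0952329 = 1.06523 m (along the plate) below the hinge at the top edge, so the moment about the hinge is M = F × 1.06523 = 90.2463 × 1.06523 = 96.1331 kN·m.
A normal force at the bottom, 1.94 m from the hinge, must supply this moment: P = 96.1331/1.94 = 49.5531 kN.

P ≈ 49.55 kN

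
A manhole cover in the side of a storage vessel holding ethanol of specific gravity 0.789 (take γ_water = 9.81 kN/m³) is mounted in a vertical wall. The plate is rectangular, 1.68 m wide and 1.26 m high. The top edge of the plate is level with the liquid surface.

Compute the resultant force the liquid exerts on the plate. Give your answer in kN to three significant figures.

F ≈ 10.3 kN

γ = 0.789 × 9.81 = 7.74009 kN/m³.
The centroid lies 1.26/2 = 0.63 m below the top edge, so the centroid depth is h_c = 0.63 m.
A = 1.68 × 1.26 = 2.1168 m².
Resultant F = γ·h_c·A = 7.74009 × 0.63 × 2.1168 = 10.3221 kN.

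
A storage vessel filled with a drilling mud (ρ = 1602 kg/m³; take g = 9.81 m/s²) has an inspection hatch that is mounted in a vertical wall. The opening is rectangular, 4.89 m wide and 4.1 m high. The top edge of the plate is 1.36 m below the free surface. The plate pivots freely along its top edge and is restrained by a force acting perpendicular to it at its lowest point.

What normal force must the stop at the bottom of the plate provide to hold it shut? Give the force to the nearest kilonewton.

γ = ρg = 1602 × 9.81 / 1000 = 15.71562 kN/m³.
The centroid lies 4.1/2 = 2.05 m below the top edge, so the centroid depth is h_c = 1.36 + 2.05 = 3.41 m.
A = 4.89 × 4.1 = 20.049 m².
Resultant F = γ·h_c·A = 15.71562 × 3.41 × 20.049 = 1074.43 kN.
I_c = b·h³/12 = 4.89 × 4.1³/12 = 28.0853 m⁴.
Centre of pressure: y_p = y_c + I_c/(y_c·A) = 3.41 + 28.0853/(3.41 × 20.049) = 3.41 + 0.410801 = 3.8208 m along the plane.
The resultant acts 2.05 + 0.410801 = 2.4608 m (along the plate) below the hinge at the top edge, so the moment about the hinge is M = F × 2.4608 = 1074.43 × 2.4608 = 2643.96 kN·m.
A normal force at the bottom, 4.1 m from the hinge, must supply this moment: P = 2643.96/4.1 = 644.868 kN.

P ≈ 645 kN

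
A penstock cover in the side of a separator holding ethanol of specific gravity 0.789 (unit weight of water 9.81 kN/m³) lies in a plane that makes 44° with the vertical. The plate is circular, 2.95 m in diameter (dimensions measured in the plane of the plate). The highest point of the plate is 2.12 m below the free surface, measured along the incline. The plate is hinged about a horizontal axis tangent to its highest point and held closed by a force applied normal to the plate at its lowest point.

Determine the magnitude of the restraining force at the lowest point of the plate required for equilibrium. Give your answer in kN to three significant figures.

γ = 0.789 × 9.81 = 7.74009 kN/m³.
The plate makes 44° with the vertical, i.e. θ = 90° − 44° = 46° to the horizontal. Measuring y along the incline from the free-surface line, vertical depth h = y·sinθ with sinθ = 0.719340.
The centroid is at the centre, 1.475 m below the top of the plate, so y_c = 2.12 + 1.475 = 3.595 m and h_c = 3.595 × 0.719340 = 2.58603 m.
A = π(1.475)² = 6.83493 m².
Resultant F = γ·h_c·A = 7.74009 × 2.58603 × 6.83493 = 136.809 kN.
I_c = πr⁴/4 = π × 1.475⁴/4 = 3.71756 m⁴.
Centre of pressure: y_p = y_c + I_c/(y_c·A) = 3.595 + 3.71756/(3.595 × 6.83493) = 3.595 + 0.151295 = 3.7463 m along the plane.
The resultant acts 1.475 + 0.151295 = 1.6263 m (along the plate) below the hinge at the top edge, so the moment about the hinge is M = F × 1.6263 = 136.809 × 1.6263 = 222.492 kN·m.
A normal force at the bottom, 2.95 m from the hinge, must supply this moment: P = 222.492/2.95 = 75.421 kN.

P ≈ 75.4 kN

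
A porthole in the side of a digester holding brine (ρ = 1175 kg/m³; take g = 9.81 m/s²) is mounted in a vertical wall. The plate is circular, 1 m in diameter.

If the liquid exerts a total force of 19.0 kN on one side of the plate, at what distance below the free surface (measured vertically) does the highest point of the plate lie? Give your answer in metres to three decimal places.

γ = ρg = 1175 × 9.81 / 1000 = 11.52675 kN/m³.
A = π(0.5)² = 0.785398 m².
From F = γ·h_c·A, the centroid depth is h_c = 19.0/(11.52675 × 0.785398) = 2.09873 m.
The centroid is at the centre, 0.5 m below the top of the plate, so the highest point sits at h_top = 2.09873 − 0.5 = 1.59873 m below the surface.

d_top ≈ 1.599 m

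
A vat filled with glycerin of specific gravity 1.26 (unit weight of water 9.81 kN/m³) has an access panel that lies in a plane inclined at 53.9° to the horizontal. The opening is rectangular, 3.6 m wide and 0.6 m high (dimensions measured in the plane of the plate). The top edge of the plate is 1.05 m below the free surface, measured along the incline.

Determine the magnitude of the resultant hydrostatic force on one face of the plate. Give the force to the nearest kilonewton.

γ = 1.26 × 9.81 = 12.3606 kN/m³.
Let θ = 53.9° be the plate's angle to the horizontal; measure y along the incline from where the plane meets the free surface. Vertical depth h = y·sinθ with sinθ = 0.807990.
The centroid lies 0.6/2 = 0.3 m below the top edge, so y_c = 1.05 + 0.3 = 1.35 m and h_c = 1.35 × 0.807990 = 1.09079 m.
A = 3.6 × 0.6 = 2.16 m².
Resultant F = γ·h_c·A = 12.3606 × 1.09079 × 2.16 = 29.1229 kN.

F ≈ 29 kN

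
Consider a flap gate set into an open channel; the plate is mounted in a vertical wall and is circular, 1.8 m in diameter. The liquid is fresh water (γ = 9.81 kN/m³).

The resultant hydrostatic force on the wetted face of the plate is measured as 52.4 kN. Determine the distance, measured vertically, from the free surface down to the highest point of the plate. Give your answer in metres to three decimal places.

d_top ≈ 1.199 m

γ = 9.81 kN/m³.
A = π(0.9)² = 2.54469 m².
From F = γ·h_c·A, the centroid depth is h_c = 52.4/(9.81 × 2.54469) = 2.09907 m.
The centroid is at the centre, 0.9 m below the top of the plate, so the highest point sits at h_top = 2.09907 − 0.9 = 1.19907 m below the surface.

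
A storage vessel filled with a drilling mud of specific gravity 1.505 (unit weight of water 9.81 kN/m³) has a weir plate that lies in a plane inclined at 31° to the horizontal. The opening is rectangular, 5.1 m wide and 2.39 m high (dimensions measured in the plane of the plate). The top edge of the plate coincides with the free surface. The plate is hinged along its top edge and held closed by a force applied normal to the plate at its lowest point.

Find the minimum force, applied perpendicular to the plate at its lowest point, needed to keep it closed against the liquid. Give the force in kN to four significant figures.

γ = 1.505 × 9.81 = 14.76405 kN/m³.
Let θ = 31° be the plate's angle to the horizontal; measure y along the incline from where the plane meets the free surface. Vertical depth h = y·sinθ with sinθ = 0.515038.
The centroid lies 2.39/2 = 1.195 m below the top edge, so y_c = 1.195 m and h_c = 1.195 × 0.515038 = 0.61547 m.
A = 5.1 × 2.39 = 12.189 m².
Resultant F = γ·h_c·A = 14.76405 × 0.61547 × 12.189 = 110.759 kN.
I_c = b·h³/12 = 5.1 × 2.39³/12 = 5.80207 m⁴.
Centre of pressure: y_p = y_c + I_c/(y_c·A) = 1.195 + 5.80207/(1.195 × 12.189) = 1.195 + 0.398334 = 1.59333 m along the plane.
The resultant acts 1.195 + 0.398334 = 1.59333 m (along the plate) below the hinge at the top edge, so the moment about the hinge is M = F × 1.59333 = 110.759 × 1.59333 = 176.476 kN·m.
A normal force at the bottom, 2.39 m from the hinge, must supply this moment: P = 176.476/2.39 = 73.8393 kN.

P ≈ 73.84 kN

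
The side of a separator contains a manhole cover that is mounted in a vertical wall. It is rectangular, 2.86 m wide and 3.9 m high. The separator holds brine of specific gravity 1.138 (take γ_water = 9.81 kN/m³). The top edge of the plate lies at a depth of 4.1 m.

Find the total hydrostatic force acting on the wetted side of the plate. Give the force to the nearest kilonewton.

γ = 1.138 × 9.81 = 11.16378 kN/m³.
The centroid lies 3.9/2 = 1.95 m below the top edge, so the centroid depth is h_c = 4.1 + 1.95 = 6.05 m.
A = 2.86 × 3.9 = 11.154 m².
Resultant F = γ·h_c·A = 11.16378 × 6.05 × 11.154 = 753.351 kN.

F ≈ 753 kN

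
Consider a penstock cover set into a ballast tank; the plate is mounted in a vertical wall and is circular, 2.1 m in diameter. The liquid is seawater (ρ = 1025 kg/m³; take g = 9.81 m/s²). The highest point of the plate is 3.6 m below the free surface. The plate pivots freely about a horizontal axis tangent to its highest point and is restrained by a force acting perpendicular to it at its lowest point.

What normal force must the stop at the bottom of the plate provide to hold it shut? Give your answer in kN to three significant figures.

γ = ρg = 1025 × 9.81 / 1000 = 10.05525 kN/m³.
The centroid is at the centre, 1.05 m below the top of the plate, so the centroid depth is h_c = 3.6 + 1.05 = 4.65 m.
A = π(1.05)² = 3.46361 m².
Resultant F = γ·h_c·A = 10.05525 × 4.65 × 3.46361 = 161.948 kN.
I_c = πr⁴/4 = π × 1.05⁴/4 = 0.954656 m⁴.
Centre of pressure: y_p = y_c + I_c/(y_c·A) = 4.65 + 0.954656/(4.65 × 3.46361) = 4.65 + 0.0592741 = 4.70927 m along the plane.
The resultant acts 1.05 + 0.0592741 = 1.10927 m (along the plate) below the hinge at the top edge, so the moment about the hinge is M = F × 1.10927 = 161.948 × 1.10927 = 179.644 kN·m.
A normal force at the bottom, 2.1 m from the hinge, must supply this moment: P = 179.644/2.1 = 85.5448 kN.

P ≈ 85.5 kN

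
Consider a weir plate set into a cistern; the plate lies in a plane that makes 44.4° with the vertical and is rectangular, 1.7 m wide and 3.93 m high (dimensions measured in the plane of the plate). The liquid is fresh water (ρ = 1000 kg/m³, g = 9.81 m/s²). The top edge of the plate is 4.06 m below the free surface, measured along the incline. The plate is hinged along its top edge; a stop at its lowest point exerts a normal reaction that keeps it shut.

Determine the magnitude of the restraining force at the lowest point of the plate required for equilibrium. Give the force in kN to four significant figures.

γ = ρg = 1000 × 9.81 = 9810 N/m³ = 9.81 kN/m³.
The plate makes 44.4° with the vertical, i.e. θ = 90° − 44.4° = 45.6° to the horizontal. Measuring y along the incline from the free-surface line, vertical depth h = y·sinθ with sinθ = 0.714473.
The centroid lies 3.93/2 = 1.965 m below the top edge, so y_c = 4.06 + 1.965 = 6.025 m and h_c = 6.025 × 0.714473 = 4.3047 m.
A = 1.7 × 3.93 = 6.681 m².
Resultant F = γ·h_c·A = 9.81 × 4.3047 × 6.681 = 282.133 kN.
I_c = b·h³/12 = 1.7 × 3.93³/12 = 8.59895 m⁴.
Centre of pressure: y_p = y_c + I_c/(y_c·A) = 6.025 + 8.59895/(6.025 × 6.681) = 6.025 + 0.213622 = 6.23862 m along the plane.
The resultant acts 1.965 + 0.213622 = 2.17862 m (along the plate) below the hinge at the top edge, so the moment about the hinge is M = F × 2.17862 = 282.133 × 2.17862 = 614.661 kN·m.
A normal force at the bottom, 3.93 m from the hinge, must supply this moment: P = 614.661/3.93 = 156.402 kN.

P ≈ 156.4 kN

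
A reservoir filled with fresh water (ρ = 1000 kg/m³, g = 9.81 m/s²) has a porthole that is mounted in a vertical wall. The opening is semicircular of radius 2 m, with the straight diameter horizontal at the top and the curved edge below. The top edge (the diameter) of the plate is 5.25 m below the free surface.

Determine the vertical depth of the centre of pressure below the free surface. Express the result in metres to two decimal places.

γ = ρg = 1000 × 9.81 = 9810 N/m³ = 9.81 kN/m³.
The centroid of a semicircle lies 4r/(3π) = 0.848826 m from the diameter, here below the top edge, so the centroid depth is h_c = 5.25 + 0.848826 = 6.09883 m.
A = πr²/2 = π × 2²/2 = 6.28319 m².
Resultant F = γ·h_c·A = 9.81 × 6.09883 × 6.28319 = 375.92 kN.
I_c = (π/8 − 8/(9π))·r⁴ = 0.109757 × 2⁴ = 1.75611 m⁴.
Centre of pressure: y_p = y_c + I_c/(y_c·A) = 6.09883 + 1.75611/(6.09883 × 6.28319) = 6.09883 + 0.0458274 = 6.14466 m along the plane.

h_p = 6.14 m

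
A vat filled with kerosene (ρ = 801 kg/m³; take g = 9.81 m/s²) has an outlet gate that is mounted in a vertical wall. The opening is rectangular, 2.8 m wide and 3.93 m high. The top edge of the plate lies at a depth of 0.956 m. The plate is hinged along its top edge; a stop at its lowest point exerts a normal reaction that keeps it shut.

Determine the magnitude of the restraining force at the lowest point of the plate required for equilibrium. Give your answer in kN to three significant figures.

γ = ρg = 801 × 9.81 / 1000 = 7.85781 kN/m³.
The centroid lies 3.93/2 = 1.965 m below the top edge, so the centroid depth is h_c = 0.956 + 1.965 = 2.921 m.
A = 2.8 × 3.93 = 11.004 m².
Resultant F = γ·h_c·A = 7.85781 × 2.921 × 11.004 = 252.571 kN.
I_c = b·h³/12 = 2.8 × 3.93³/12 = 14.163 m⁴.
Centre of pressure: y_p = y_c + I_c/(y_c·A) = 2.921 + 14.163/(2.921 × 11.004) = 2.921 + 0.440629 = 3.36163 m along the plane.
The resultant acts 1.965 + 0.440629 = 2.40563 m (along the plate) below the hinge at the top edge, so the moment about the hinge is M = F × 2.40563 = 252.571 × 2.40563 = 607.592 kN·m.
A normal force at the bottom, 3.93 m from the hinge, must supply this moment: P = 607.592/3.93 = 154.604 kN.

P ≈ 155 kN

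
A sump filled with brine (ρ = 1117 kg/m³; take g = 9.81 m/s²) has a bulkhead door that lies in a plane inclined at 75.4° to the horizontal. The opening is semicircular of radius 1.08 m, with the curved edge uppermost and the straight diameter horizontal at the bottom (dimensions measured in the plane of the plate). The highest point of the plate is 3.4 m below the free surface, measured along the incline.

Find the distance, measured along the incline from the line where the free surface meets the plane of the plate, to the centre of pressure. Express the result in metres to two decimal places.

y_p = 4.04 m

γ = ρg = 1117 × 9.81 / 1000 = 10.95777 kN/m³.
Let θ = 75.4° be the plate's angle to the horizontal; measure y along the incline from where the plane meets the free surface. Vertical depth h = y·sinθ with sinθ = 0.967709.
The centroid lies 4r/(3π) = 0.458366 m above the diameter, so r − 4r/(3π) = 1.08 − 0.458366 = 0.621634 m below the topmost point, so y_c = 3.4 + 0.621634 = 4.02163 m and h_c = 4.02163 × 0.967709 = 3.89177 m.
A = πr²/2 = π × 1.08²/2 = 1.83218 m².
Resultant F = γ·h_c·A = 10.95777 × 3.89177 × 1.83218 = 78.1335 kN.
I_c = (π/8 − 8/(9π))·r⁴ = 0.109757 × 1.08⁴ = 0.149323 m⁴.
Centre of pressure: y_p = y_c + I_c/(y_c·A) = 4.02163 + 0.149323/(4.02163 × 1.83218) = 4.02163 + 0.0202655 = 4.0419 m along the plane.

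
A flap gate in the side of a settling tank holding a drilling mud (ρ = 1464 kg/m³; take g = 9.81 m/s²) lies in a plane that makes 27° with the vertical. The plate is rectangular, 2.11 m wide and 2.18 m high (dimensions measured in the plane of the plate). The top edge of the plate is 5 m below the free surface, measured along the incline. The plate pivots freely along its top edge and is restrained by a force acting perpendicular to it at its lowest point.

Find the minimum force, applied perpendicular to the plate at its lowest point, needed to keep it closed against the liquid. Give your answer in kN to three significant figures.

γ = ρg = 1464 × 9.81 / 1000 = 14.36184 kN/m³.
The plate makes 27° with the vertical, i.e. θ = 90° − 27° = 63° to the horizontal. Measuring y along the incline from the free-surface line, vertical depth h = y·sinθ with sinθ = 0.891007.
The centroid lies 2.18/2 = 1.09 m below the top edge, so y_c = 5 + 1.09 = 6.09 m and h_c = 6.09 × 0.891007 = 5.42623 m.
A = 2.11 × 2.18 = 4.5998 m².
Resultant F = γ·h_c·A = 14.36184 × 5.42623 × 4.5998 = 358.465 kN.
I_c = b·h³/12 = 2.11 × 2.18³/12 = 1.82167 m⁴.
Centre of pressure: y_p = y_c + I_c/(y_c·A) = 6.09 + 1.82167/(6.09 × 4.5998) = 6.09 + 0.06503 = 6.15503 m along the plane.
The resultant acts 1.09 + 0.06503 = 1.15503 m (along the plate) below the hinge at the top edge, so the moment about the hinge is M = F × 1.15503 = 358.465 × 1.15503 = 414.038 kN·m.
A normal force at the bottom, 2.18 m from the hinge, must supply this moment: P = 414.038/2.18 = 189.926 kN.

P ≈ 190 kN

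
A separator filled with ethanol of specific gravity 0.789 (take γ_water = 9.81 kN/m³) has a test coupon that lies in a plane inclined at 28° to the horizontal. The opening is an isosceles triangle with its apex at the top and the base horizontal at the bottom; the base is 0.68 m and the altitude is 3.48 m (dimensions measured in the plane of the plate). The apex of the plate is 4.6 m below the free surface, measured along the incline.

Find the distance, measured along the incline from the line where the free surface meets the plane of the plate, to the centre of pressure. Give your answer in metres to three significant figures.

y_p = 7.02 m

γ = 0.789 × 9.81 = 7.74009 kN/m³.
Let θ = 28° be the plate's angle to the horizontal; measure y along the incline from where the plane meets the free surface. Vertical depth h = y·sinθ with sinθ = 0.469472.
With the apex up, the centroid sits 2h/3 = 2 × 3.48/3 = 2.32 m below the apex, so y_c = 4.6 + 2.32 = 6.92 m and h_c = 6.92 × 0.469472 = 3.24875 m.
A = ½ × 0.68 × 3.48 = 1.1832 m².
Resultant F = γ·h_c·A = 7.74009 × 3.24875 × 1.1832 = 29.7523 kN.
I_c = b·h³/36 = 0.68 × 3.48³/36 = 0.796057 m⁴.
Centre of pressure: y_p = y_c + I_c/(y_c·A) = 6.92 + 0.796057/(6.92 × 1.1832) = 6.92 + 0.0972254 = 7.01723 m along the plane.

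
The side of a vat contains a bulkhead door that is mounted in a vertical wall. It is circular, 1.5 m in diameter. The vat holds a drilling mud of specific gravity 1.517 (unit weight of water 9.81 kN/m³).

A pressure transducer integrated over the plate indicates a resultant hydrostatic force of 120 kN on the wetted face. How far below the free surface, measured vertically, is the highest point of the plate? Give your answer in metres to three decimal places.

d_top ≈ 3.813 m

γ = 1.517 × 9.81 = 14.88177 kN/m³.
A = π(0.75)² = 1.76715 m².
From F = γ·h_c·A, the centroid depth is h_c = 120/(14.88177 × 1.76715) = 4.56303 m.
The centroid is at the centre, 0.75 m below the top of the plate, so the highest point sits at h_top = 4.56303 − 0.75 = 3.81303 m below the surface.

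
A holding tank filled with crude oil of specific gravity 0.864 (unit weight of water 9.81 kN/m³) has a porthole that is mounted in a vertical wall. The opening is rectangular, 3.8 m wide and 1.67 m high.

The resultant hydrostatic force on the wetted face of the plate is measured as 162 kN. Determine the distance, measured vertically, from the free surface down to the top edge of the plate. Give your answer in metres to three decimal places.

d_top ≈ 2.177 m

γ = 0.864 × 9.81 = 8.47584 kN/m³.
A = 3.8 × 1.67 = 6.346 m².
From F = γ·h_c·A, the centroid depth is h_c = 162/(8.47584 × 6.346) = 3.01184 m.
The centroid lies 1.67/2 = 0.835 m below the top edge, so the top edge sits at h_top = 3.01184 − 0.835 = 2.17684 m below the surface.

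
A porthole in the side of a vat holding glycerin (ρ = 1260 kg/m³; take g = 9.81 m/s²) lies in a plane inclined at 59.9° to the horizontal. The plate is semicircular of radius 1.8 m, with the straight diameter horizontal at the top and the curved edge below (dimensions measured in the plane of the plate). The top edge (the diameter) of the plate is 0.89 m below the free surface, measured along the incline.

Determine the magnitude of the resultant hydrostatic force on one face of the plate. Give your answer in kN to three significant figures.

F ≈ 90.0 kN

γ = ρg = 1260 × 9.81 / 1000 = 12.3606 kN/m³.
Let θ = 59.9° be the plate's angle to the horizontal; measure y along the incline from where the plane meets the free surface. Vertical depth h = y·sinθ with sinθ = 0.865151.
The centroid of a semicircle lies 4r/(3π) = 0.763944 m from the diameter, here below the top edge, so y_c = 0.89 + 0.763944 = 1.65394 m and h_c = 1.65394 × 0.865151 = 1.43091 m.
A = πr²/2 = π × 1.8²/2 = 5.08938 m².
Resultant F = γ·h_c·A = 12.3606 × 1.43091 × 5.08938 = 90.0154 kN.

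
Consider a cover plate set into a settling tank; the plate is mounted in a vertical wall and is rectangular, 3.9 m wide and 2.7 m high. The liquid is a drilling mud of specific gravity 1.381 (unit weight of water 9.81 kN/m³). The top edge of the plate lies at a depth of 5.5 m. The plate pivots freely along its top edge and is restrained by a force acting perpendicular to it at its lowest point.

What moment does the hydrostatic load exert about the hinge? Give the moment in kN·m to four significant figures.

M ≈ 1406 kN·m

γ = 1.381 × 9.81 = 13.54761 kN/m³.
The centroid lies 2.7/2 = 1.35 m below the top edge, so the centroid depth is h_c = 5.5 + 1.35 = 6.85 m.
A = 3.9 × 2.7 = 10.53 m².
Resultant F = γ·h_c·A = 13.54761 × 6.85 × 10.53 = 977.196 kN.
I_c = b·h³/12 = 3.9 × 2.7³/12 = 6.39698 m⁴.
Centre of pressure: y_p = y_c + I_c/(y_c·A) = 6.85 + 6.39698/(6.85 × 10.53) = 6.85 + 0.0886862 = 6.93869 m along the plane.
The resultant acts 1.35 + 0.0886862 = 1.43869 m (along the plate) below the hinge at the top edge, so the moment about the hinge is M = F × 1.43869 = 977.196 × 1.43869 = 1405.88 kN·m.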